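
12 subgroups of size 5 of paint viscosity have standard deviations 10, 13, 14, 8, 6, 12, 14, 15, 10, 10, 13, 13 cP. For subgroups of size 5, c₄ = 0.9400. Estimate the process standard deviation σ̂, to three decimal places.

s̄ = (10 + 13 + 14 + 8 + 6 + 12 + 14 + 15 + 10 + 10 + 13 + 13) / 12 = 11.5000
σ̂ = s̄ / c₄ = 11.5000 / 0.9400 = 12.2340

12.234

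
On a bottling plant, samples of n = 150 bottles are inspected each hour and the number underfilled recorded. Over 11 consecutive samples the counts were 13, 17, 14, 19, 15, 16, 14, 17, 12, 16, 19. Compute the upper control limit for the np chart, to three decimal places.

p̄ = Σdᵢ / (k·n) = 172 / (11 × 150) = 0.10424
UCL = np̄ + 3·√(np̄(1−p̄)) = 15.6364 + 3 × √(15.6364×0.89576) = 15.6364 + 3 × 3.7425 = 26.8639

26.864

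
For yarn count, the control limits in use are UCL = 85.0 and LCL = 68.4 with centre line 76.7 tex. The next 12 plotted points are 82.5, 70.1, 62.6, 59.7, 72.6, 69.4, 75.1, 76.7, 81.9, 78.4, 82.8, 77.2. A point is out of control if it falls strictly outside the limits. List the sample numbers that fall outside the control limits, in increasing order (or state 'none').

3, 4

Compare each point to [68.4, 85.0]: sample 3 = 62.6 < LCL; sample 4 = 59.7 < LCL.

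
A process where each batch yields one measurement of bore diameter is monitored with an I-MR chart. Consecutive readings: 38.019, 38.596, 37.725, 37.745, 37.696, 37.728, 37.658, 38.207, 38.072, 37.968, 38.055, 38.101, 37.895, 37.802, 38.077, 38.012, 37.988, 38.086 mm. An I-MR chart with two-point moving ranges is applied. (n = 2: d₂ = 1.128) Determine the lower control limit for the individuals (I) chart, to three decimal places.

X̄ = (38.019 + 38.596 + 37.725 + 37.745 + 37.696 + 37.728 + 37.658 + 38.207 + 38.072 + 37.968 + 38.055 + 38.101 + 37.895 + 37.802 + 38.077 + 38.012 + 37.988 + 38.086) / 18 = 37.9683
Moving ranges: 0.577, 0.871, 0.020, 0.049, 0.032, 0.070, 0.549, 0.135, 0.104, 0.087, 0.046, 0.206, 0.093, 0.275, 0.065, 0.024, 0.098; M̄R̄ = 3.3010 / 17 = 0.1942
LCL = X̄ − 3·M̄R̄/d₂ = 37.9683 − 3 × 0.1942 / 1.128 = 37.4519

37.452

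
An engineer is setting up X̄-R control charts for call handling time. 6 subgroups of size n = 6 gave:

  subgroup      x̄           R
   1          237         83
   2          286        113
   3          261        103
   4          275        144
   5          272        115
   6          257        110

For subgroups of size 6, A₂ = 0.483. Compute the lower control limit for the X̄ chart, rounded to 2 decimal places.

X̄̄ = (237 + 286 + 261 + 275 + 272 + 257) / 6 = 1588.0000 / 6 = 264.6667
R̄ = (83 + 113 + 103 + 144 + 115 + 110) / 6 = 668.0000 / 6 = 111.3333
LCL = X̄̄ − A₂·R̄ = 264.6667 − 0.483 × 111.3333 = 210.8927

210.89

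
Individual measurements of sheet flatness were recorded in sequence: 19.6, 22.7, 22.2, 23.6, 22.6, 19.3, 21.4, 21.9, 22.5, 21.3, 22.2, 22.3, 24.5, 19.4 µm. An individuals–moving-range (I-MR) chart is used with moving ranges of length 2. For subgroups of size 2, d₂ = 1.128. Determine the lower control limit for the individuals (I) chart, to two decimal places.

X̄ = (19.6 + 22.7 + 22.2 + 23.6 + 22.6 + 19.3 + 21.4 + 21.9 + 22.5 + 21.3 + 22.2 + 22.3 + 24.5 + 19.4) / 14 = 21.8214
Moving ranges: 3.1, 0.5, 1.4, 1.0, 3.3, 2.1, 0.5, 0.6, 1.2, 0.9, 0.1, 2.2, 5.1; M̄R̄ = 22.0000 / 13 = 1.6923
LCL = X̄ − 3·M̄R̄/d₂ = 21.8214 − 3 × 1.6923 / 1.128 = 17.3206

17.32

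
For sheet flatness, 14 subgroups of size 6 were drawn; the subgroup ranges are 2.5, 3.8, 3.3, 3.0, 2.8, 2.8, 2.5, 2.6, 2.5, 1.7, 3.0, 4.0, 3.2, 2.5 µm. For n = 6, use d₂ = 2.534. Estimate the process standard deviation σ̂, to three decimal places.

1.133

R̄ = (2.5 + 3.8 + 3.3 + 3.0 + 2.8 + 2.8 + 2.5 + 2.6 + 2.5 + 1.7 + 3.0 + 4.0 + 3.2 + 2.5) / 14 = 2.8714
σ̂ = R̄ / d₂ = 2.8714 / 2.534 = 1.1332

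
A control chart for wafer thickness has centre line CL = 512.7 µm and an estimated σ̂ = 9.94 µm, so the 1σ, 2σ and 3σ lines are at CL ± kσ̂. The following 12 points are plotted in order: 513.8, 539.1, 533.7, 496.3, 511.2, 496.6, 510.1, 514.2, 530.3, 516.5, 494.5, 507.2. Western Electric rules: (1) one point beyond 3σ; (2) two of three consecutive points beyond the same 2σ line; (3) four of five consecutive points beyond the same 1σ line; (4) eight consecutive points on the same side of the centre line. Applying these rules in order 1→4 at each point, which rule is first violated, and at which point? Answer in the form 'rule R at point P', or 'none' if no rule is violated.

rule 2 at point 3

Zone of each point (C = within 1σ̂, B = 1σ̂–2σ̂, A = 2σ̂–3σ̂, * = beyond 3σ̂; sign = side of CL): 1:+C, 2:+A, 3:+A, 4:-B, 5:-C, 6:-B, 7:-C, 8:+C, 9:+B, 10:+C, 11:-B, 12:-C
Rule 2 (two of three consecutive points beyond the same 2σ limit) is satisfied at point 3.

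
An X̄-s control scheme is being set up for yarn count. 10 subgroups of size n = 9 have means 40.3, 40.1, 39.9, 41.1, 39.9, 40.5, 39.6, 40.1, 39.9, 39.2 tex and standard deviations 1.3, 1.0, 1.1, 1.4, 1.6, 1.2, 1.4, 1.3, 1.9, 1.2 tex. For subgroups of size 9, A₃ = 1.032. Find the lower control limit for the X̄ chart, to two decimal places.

X̄̄ = (40.3 + 40.1 + 39.9 + 41.1 + 39.9 + 40.5 + 39.6 + 40.1 + 39.9 + 39.2) / 10 = 40.0600
s̄ = (1.3 + 1.0 + 1.1 + 1.4 + 1.6 + 1.2 + 1.4 + 1.3 + 1.9 + 1.2) / 10 = 1.3400
LCL = X̄̄ − A₃·s̄ = 40.0600 − 1.032 × 1.3400 = 38.6771

38.68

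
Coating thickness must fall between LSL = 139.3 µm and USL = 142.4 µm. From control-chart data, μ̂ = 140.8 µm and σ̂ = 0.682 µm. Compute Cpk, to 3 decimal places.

Cpu = (USL − μ̂) / (3σ̂) = (142.4 − 140.8) / (3 × 0.682) = 0.7820; Cpl = (μ̂ − LSL) / (3σ̂) = (140.8 − 139.3) / (3 × 0.682) = 0.7331; Cpk = min(Cpu, Cpl) = 0.7331

0.733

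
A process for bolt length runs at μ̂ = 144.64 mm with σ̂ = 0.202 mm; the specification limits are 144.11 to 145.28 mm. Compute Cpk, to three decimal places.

0.875

Cpu = (USL − μ̂) / (3σ̂) = (145.28 − 144.64) / (3 × 0.202) = 1.0561; Cpl = (μ̂ − LSL) / (3σ̂) = (144.64 − 144.11) / (3 × 0.202) = 0.8746; Cpk = min(Cpu, Cpl) = 0.8746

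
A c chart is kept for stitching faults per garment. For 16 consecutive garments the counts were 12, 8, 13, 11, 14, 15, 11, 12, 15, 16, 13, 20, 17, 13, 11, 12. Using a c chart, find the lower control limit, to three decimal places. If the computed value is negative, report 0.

c̄ = (12 + 8 + 13 + 11 + 14 + 15 + 11 + 12 + 15 + 16 + 13 + 20 + 17 + 13 + 11 + 12) / 16 = 213 / 16 = 13.3125
LCL = c̄ − 3√c̄ = 13.3125 − 3 × 3.6486 = 2.3666

2.367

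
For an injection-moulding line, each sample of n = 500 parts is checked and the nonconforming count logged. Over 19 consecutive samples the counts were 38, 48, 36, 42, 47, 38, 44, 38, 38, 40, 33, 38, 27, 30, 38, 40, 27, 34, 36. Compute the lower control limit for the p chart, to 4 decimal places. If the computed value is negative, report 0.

p̄ = Σdᵢ / (k·n) = 712 / (19 × 500) = 0.07495
LCL = p̄ − 3·√(p̄(1−p̄)/n) = 0.07495 − 3 × 0.01178 = 0.03962

0.0396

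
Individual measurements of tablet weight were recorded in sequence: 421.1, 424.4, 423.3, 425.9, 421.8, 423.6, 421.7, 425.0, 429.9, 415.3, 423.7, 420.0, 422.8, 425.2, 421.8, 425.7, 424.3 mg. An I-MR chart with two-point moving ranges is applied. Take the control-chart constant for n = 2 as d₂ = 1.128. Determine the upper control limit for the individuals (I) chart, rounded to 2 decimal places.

433.84

X̄ = (421.1 + 424.4 + 423.3 + 425.9 + 421.8 + 423.6 + 421.7 + 425.0 + 429.9 + 415.3 + 423.7 + 420.0 + 422.8 + 425.2 + 421.8 + 425.7 + 424.3) / 17 = 423.2647
Moving ranges: 3.3, 1.1, 2.6, 4.1, 1.8, 1.9, 3.3, 4.9, 14.6, 8.4, 3.7, 2.8, 2.4, 3.4, 3.9, 1.4; M̄R̄ = 63.6000 / 16 = 3.9750
UCL = X̄ + 3·M̄R̄/d₂ = 423.2647 + 3 × 3.9750 / 1.128 = 433.8365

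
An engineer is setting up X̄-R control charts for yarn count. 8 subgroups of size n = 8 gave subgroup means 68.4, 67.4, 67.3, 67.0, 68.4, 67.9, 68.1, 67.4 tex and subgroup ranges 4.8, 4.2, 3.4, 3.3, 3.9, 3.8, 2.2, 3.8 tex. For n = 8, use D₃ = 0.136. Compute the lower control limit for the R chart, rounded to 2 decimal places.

0.50

R̄ = (4.8 + 4.2 + 3.4 + 3.3 + 3.9 + 3.8 + 2.2 + 3.8) / 8 = 29.4000 / 8 = 3.6750
LCL_R = D₃·R̄ = 0.136 × 3.6750 = 0.4998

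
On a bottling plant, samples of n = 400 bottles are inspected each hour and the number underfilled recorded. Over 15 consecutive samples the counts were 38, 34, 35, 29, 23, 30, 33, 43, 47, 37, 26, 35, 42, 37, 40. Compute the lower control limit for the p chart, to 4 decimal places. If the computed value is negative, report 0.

p̄ = Σdᵢ / (k·n) = 529 / (15 × 400) = 0.08817
LCL = p̄ − 3·√(p̄(1−p̄)/n) = 0.08817 − 3 × 0.01418 = 0.04564

0.0456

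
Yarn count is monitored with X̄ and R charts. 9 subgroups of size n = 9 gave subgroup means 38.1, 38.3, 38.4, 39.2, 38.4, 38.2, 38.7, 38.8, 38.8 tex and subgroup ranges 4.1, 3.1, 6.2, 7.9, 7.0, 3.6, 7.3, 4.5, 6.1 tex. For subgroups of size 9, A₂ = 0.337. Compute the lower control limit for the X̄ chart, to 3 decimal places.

36.680

X̄̄ = (38.1 + 38.3 + 38.4 + 39.2 + 38.4 + 38.2 + 38.7 + 38.8 + 38.8) / 9 = 346.9000 / 9 = 38.5444
R̄ = (4.1 + 3.1 + 6.2 + 7.9 + 7.0 + 3.6 + 7.3 + 4.5 + 6.1) / 9 = 49.8000 / 9 = 5.5333
LCL = X̄̄ − A₂·R̄ = 38.5444 − 0.337 × 5.5333 = 36.6797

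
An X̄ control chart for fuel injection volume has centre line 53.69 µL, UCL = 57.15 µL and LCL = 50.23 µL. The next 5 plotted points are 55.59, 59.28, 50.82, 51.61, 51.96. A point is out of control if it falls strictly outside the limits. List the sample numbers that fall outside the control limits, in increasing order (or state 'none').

Compare each point to [50.23, 57.15]: sample 2 = 59.28 > UCL.

2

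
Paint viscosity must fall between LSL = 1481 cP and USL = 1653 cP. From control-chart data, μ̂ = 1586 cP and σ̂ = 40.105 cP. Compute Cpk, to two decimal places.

0.56

Cpu = (USL − μ̂) / (3σ̂) = (1653 − 1586) / (3 × 40.105) = 0.5569; Cpl = (μ̂ − LSL) / (3σ̂) = (1586 − 1481) / (3 × 40.105) = 0.8727; Cpk = min(Cpu, Cpl) = 0.5569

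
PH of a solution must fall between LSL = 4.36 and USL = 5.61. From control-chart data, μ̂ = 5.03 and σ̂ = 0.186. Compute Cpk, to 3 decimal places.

1.039

Cpu = (USL − μ̂) / (3σ̂) = (5.61 − 5.03) / (3 × 0.186) = 1.0394; Cpl = (μ̂ − LSL) / (3σ̂) = (5.03 − 4.36) / (3 × 0.186) = 1.2007; Cpk = min(Cpu, Cpl) = 1.0394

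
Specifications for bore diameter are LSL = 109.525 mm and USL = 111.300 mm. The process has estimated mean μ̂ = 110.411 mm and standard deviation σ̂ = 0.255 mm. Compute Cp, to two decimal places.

Cp = (USL − LSL) / (6σ̂) = (111.300 − 109.525) / (6 × 0.255) = 1.7750 / 1.5300 = 1.1601

1.16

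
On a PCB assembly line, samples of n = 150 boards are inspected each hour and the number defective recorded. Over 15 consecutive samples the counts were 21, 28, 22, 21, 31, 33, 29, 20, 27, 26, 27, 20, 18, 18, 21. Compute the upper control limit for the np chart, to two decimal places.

p̄ = Σdᵢ / (k·n) = 362 / (15 × 150) = 0.16089
UCL = np̄ + 3·√(np̄(1−p̄)) = 24.1333 + 3 × √(24.1333×0.83911) = 24.1333 + 3 × 4.5001 = 37.6335

37.63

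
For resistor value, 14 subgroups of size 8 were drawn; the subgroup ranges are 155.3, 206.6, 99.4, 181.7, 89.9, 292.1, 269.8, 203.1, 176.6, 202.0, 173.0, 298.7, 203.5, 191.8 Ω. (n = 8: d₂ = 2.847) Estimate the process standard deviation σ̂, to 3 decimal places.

R̄ = (155.3 + 206.6 + 99.4 + 181.7 + 89.9 + 292.1 + 269.8 + 203.1 + 176.6 + 202.0 + 173.0 + 298.7 + 203.5 + 191.8) / 14 = 195.9643
σ̂ = R̄ / d₂ = 195.9643 / 2.847 = 68.8319

68.832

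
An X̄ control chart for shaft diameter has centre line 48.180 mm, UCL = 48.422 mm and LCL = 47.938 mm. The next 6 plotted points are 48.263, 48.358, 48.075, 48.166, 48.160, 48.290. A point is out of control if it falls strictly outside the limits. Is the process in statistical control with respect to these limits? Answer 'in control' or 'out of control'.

in control

All 6 points lie within [47.938, 48.422].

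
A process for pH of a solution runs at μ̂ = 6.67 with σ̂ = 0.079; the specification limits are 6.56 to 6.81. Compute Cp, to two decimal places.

0.53

Cp = (USL − LSL) / (6σ̂) = (6.81 − 6.56) / (6 × 0.079) = 0.2500 / 0.4740 = 0.5274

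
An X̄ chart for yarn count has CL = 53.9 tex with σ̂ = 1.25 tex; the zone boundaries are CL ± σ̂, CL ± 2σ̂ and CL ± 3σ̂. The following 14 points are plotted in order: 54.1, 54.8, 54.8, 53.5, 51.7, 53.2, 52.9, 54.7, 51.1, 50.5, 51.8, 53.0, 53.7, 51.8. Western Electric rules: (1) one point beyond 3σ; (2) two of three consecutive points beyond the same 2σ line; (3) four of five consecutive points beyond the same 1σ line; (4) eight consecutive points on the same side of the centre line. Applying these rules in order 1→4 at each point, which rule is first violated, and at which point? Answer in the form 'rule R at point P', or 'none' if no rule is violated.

Zone of each point (C = within 1σ̂, B = 1σ̂–2σ̂, A = 2σ̂–3σ̂, * = beyond 3σ̂; sign = side of CL): 1:+C, 2:+C, 3:+C, 4:-C, 5:-B, 6:-C, 7:-C, 8:+C, 9:-A, 10:-A, 11:-B, 12:-C, 13:-C, 14:-B
Rule 2 (two of three consecutive points beyond the same 2σ limit) is satisfied at point 10.

rule 2 at point 10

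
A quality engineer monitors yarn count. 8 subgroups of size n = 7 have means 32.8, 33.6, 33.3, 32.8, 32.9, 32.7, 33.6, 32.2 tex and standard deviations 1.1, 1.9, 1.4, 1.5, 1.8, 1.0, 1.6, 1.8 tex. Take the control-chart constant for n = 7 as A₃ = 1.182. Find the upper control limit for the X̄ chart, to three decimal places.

34.775

X̄̄ = (32.8 + 33.6 + 33.3 + 32.8 + 32.9 + 32.7 + 33.6 + 32.2) / 8 = 32.9875
s̄ = (1.1 + 1.9 + 1.4 + 1.5 + 1.8 + 1.0 + 1.6 + 1.8) / 8 = 1.5125
UCL = X̄̄ + A₃·s̄ = 32.9875 + 1.182 × 1.5125 = 34.7753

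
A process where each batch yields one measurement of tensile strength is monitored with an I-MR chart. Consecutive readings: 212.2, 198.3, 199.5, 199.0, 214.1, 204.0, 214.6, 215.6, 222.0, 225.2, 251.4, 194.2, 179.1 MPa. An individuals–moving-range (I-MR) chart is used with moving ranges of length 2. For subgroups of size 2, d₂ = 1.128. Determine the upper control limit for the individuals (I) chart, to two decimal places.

X̄ = (212.2 + 198.3 + 199.5 + 199.0 + 214.1 + 204.0 + 214.6 + 215.6 + 222.0 + 225.2 + 251.4 + 194.2 + 179.1) / 13 = 209.9385
Moving ranges: 13.9, 1.2, 0.5, 15.1, 10.1, 10.6, 1.0, 6.4, 3.2, 26.2, 57.2, 15.1; M̄R̄ = 160.5000 / 12 = 13.3750
UCL = X̄ + 3·M̄R̄/d₂ = 209.9385 + 3 × 13.3750 / 1.128 = 245.5103

245.51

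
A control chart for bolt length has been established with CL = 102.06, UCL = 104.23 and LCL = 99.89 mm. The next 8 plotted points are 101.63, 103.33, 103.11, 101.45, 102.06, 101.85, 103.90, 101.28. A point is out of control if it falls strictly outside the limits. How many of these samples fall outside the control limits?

All 8 points lie within [99.89, 104.23].

0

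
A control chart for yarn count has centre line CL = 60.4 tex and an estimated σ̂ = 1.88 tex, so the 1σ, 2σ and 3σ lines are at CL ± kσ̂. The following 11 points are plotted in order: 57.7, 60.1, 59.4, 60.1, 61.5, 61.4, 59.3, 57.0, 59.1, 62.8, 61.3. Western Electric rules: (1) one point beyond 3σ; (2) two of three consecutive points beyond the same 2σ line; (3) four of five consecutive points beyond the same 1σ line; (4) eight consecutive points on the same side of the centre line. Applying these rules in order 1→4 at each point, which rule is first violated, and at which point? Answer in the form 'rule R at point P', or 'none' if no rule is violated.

Zone of each point (C = within 1σ̂, B = 1σ̂–2σ̂, A = 2σ̂–3σ̂, * = beyond 3σ̂; sign = side of CL): 1:-B, 2:-C, 3:-C, 4:-C, 5:+C, 6:+C, 7:-C, 8:-B, 9:-C, 10:+B, 11:+C
No rule fires across all 11 points.

none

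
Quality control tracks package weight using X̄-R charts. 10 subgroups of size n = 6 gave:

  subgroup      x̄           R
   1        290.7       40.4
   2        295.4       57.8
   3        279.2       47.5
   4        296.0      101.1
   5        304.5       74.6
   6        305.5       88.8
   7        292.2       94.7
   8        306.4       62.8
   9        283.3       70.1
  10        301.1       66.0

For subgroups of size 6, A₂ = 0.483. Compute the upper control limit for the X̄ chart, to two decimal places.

329.42

X̄̄ = (290.7 + 295.4 + 279.2 + 296.0 + 304.5 + 305.5 + 292.2 + 306.4 + 283.3 + 301.1) / 10 = 2954.3000 / 10 = 295.4300
R̄ = (40.4 + 57.8 + 47.5 + 101.1 + 74.6 + 88.8 + 94.7 + 62.8 + 70.1 + 66.0) / 10 = 703.8000 / 10 = 70.3800
UCL = X̄̄ + A₂·R̄ = 295.4300 + 0.483 × 70.3800 = 329.4235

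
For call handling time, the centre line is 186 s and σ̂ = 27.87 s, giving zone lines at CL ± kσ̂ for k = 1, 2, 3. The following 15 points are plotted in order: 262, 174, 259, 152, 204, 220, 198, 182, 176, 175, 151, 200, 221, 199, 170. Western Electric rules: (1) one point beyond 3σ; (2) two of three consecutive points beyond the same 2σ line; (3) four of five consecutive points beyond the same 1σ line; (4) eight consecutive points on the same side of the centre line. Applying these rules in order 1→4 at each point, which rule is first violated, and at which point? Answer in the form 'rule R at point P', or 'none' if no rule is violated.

Zone of each point (C = within 1σ̂, B = 1σ̂–2σ̂, A = 2σ̂–3σ̂, * = beyond 3σ̂; sign = side of CL): 1:+A, 2:-C, 3:+A, 4:-B, 5:+C, 6:+B, 7:+C, 8:-C, 9:-C, 10:-C, 11:-B, 12:+C, 13:+B, 14:+C, 15:-C
Rule 2 (two of three consecutive points beyond the same 2σ limit) is satisfied at point 3.

rule 2 at point 3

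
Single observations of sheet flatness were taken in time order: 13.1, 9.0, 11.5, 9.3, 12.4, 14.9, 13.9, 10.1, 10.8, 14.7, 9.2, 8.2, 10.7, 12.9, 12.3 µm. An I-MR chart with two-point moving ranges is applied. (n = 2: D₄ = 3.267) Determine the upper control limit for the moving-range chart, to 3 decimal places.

8.308

Moving ranges: 4.1, 2.5, 2.2, 3.1, 2.5, 1.0, 3.8, 0.7, 3.9, 5.5, 1.0, 2.5, 2.2, 0.6; M̄R̄ = 35.6000 / 14 = 2.5429
UCL_MR = D₄·M̄R̄ = 3.267 × 2.5429 = 8.3075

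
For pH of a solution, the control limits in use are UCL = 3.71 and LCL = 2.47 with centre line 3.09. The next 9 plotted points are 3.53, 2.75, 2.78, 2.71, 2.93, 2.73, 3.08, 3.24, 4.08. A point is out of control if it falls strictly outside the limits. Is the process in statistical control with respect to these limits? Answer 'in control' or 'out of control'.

Compare each point to [2.47, 3.71]: sample 9 = 4.08 > UCL.

out of control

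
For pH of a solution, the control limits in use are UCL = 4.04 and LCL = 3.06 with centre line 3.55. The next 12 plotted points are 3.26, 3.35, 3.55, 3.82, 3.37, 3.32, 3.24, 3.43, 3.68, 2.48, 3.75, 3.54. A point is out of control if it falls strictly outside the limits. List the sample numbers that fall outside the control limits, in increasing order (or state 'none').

Compare each point to [3.06, 4.04]: sample 10 = 2.48 < LCL.

10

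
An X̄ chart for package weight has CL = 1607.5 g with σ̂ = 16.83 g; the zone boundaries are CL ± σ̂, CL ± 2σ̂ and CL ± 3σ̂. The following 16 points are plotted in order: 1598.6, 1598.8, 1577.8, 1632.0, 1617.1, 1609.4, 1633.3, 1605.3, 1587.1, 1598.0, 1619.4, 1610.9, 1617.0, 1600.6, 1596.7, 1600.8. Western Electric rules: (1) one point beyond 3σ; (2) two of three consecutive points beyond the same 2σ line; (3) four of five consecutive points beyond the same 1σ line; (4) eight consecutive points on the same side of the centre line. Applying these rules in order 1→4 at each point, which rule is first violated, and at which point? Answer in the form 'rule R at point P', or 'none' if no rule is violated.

none

Zone of each point (C = within 1σ̂, B = 1σ̂–2σ̂, A = 2σ̂–3σ̂, * = beyond 3σ̂; sign = side of CL): 1:-C, 2:-C, 3:-B, 4:+B, 5:+C, 6:+C, 7:+B, 8:-C, 9:-B, 10:-C, 11:+C, 12:+C, 13:+C, 14:-C, 15:-C, 16:-C
No rule fires across all 16 points.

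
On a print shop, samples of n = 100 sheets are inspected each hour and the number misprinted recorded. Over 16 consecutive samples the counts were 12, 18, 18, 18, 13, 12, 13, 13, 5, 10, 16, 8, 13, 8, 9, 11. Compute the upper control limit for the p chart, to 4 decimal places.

p̄ = Σdᵢ / (k·n) = 197 / (16 × 100) = 0.12312
UCL = p̄ + 3·√(p̄(1−p̄)/n) = 0.12312 + 3 × √(0.12312×0.87687/100) = 0.12312 + 3 × 0.03286 = 0.22170

0.2217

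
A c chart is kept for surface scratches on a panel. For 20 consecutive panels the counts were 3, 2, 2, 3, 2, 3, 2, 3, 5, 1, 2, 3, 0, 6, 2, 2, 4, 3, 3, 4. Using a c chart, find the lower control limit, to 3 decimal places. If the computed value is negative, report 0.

c̄ = (3 + 2 + 2 + 3 + 2 + 3 + 2 + 3 + 5 + 1 + 2 + 3 + 0 + 6 + 2 + 2 + 4 + 3 + 3 + 4) / 20 = 55 / 20 = 2.7500
LCL = c̄ − 3√c̄ = 2.7500 − 3 × 1.6583 = -2.2249 → 0 (cannot be negative)

0.000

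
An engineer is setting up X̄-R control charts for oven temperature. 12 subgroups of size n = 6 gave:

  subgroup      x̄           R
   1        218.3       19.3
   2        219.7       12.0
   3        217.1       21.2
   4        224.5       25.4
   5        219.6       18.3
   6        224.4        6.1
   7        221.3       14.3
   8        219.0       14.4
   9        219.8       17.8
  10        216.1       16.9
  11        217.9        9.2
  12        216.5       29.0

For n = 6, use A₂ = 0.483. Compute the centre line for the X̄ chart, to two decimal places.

X̄̄ = (218.3 + 219.7 + 217.1 + 224.5 + 219.6 + 224.4 + 221.3 + 219.0 + 219.8 + 216.1 + 217.9 + 216.5) / 12 = 2634.2000 / 12 = 219.5167
CL = X̄̄ = 219.5167

219.52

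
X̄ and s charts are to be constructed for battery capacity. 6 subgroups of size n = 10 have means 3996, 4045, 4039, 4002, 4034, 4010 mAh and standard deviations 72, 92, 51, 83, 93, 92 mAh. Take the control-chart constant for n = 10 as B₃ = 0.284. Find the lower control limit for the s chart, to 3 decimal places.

22.862

s̄ = (72 + 92 + 51 + 83 + 93 + 92) / 6 = 80.5000
LCL_s = B₃·s̄ = 0.284 × 80.5000 = 22.8620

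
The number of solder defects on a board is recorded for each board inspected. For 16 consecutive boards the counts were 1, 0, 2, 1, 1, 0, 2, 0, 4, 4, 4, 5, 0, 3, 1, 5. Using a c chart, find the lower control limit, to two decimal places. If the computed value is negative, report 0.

c̄ = (1 + 0 + 2 + 1 + 1 + 0 + 2 + 0 + 4 + 4 + 4 + 5 + 0 + 3 + 1 + 5) / 16 = 33 / 16 = 2.0625
LCL = c̄ − 3√c̄ = 2.0625 − 3 × 1.4361 = -2.2459 → 0 (cannot be negative)

0.00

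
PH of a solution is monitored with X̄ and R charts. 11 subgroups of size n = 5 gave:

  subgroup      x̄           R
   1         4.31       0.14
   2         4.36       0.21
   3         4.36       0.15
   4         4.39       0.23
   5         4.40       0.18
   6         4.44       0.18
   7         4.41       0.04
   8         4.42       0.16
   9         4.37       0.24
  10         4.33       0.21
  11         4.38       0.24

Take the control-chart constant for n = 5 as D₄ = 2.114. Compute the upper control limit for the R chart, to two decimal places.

R̄ = (0.14 + 0.21 + 0.15 + 0.23 + 0.18 + 0.18 + 0.04 + 0.16 + 0.24 + 0.21 + 0.24) / 11 = 1.9800 / 11 = 0.1800
UCL_R = D₄·R̄ = 2.114 × 0.1800 = 0.3805

0.38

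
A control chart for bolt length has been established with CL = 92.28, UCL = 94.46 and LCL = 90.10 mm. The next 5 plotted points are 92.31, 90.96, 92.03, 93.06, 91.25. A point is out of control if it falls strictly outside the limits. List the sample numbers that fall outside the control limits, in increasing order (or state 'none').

none

All 5 points lie within [90.10, 94.46].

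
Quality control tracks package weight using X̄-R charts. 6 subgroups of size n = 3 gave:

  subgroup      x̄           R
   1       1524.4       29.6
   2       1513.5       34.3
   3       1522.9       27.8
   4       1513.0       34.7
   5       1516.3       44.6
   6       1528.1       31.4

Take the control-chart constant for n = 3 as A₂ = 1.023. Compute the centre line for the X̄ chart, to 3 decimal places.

X̄̄ = (1524.4 + 1513.5 + 1522.9 + 1513.0 + 1516.3 + 1528.1) / 6 = 9118.2000 / 6 = 1519.7000
CL = X̄̄ = 1519.7000

1519.700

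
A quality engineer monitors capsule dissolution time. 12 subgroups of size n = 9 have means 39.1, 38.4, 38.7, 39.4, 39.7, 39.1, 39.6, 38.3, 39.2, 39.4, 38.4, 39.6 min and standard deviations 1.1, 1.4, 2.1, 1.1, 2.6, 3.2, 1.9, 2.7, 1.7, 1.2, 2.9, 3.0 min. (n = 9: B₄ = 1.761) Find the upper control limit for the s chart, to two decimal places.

3.65

s̄ = (1.1 + 1.4 + 2.1 + 1.1 + 2.6 + 3.2 + 1.9 + 2.7 + 1.7 + 1.2 + 2.9 + 3.0) / 12 = 2.0750
UCL_s = B₄·s̄ = 1.761 × 2.0750 = 3.6541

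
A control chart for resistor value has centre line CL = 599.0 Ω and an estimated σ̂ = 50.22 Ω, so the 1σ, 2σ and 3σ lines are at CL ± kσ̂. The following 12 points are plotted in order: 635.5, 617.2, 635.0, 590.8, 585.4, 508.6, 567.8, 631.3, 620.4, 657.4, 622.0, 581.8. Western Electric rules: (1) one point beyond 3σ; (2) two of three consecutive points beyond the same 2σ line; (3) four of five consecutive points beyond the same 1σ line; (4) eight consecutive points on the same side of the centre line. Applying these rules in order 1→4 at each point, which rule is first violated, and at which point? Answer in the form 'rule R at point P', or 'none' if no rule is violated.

Zone of each point (C = within 1σ̂, B = 1σ̂–2σ̂, A = 2σ̂–3σ̂, * = beyond 3σ̂; sign = side of CL): 1:+C, 2:+C, 3:+C, 4:-C, 5:-C, 6:-B, 7:-C, 8:+C, 9:+C, 10:+B, 11:+C, 12:-C
No rule fires across all 12 points.

none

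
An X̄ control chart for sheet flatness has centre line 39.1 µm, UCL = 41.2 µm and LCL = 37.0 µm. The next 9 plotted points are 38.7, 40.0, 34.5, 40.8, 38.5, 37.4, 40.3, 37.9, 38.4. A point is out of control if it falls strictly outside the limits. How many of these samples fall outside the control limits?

1

Compare each point to [37.0, 41.2]: sample 3 = 34.5 < LCL.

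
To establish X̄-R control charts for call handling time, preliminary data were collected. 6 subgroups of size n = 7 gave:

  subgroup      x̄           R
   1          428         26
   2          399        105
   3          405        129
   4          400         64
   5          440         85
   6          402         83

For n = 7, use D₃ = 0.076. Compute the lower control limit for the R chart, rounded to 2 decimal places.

6.23

R̄ = (26 + 105 + 129 + 64 + 85 + 83) / 6 = 492.0000 / 6 = 82.0000
LCL_R = D₃·R̄ = 0.076 × 82.0000 = 6.2320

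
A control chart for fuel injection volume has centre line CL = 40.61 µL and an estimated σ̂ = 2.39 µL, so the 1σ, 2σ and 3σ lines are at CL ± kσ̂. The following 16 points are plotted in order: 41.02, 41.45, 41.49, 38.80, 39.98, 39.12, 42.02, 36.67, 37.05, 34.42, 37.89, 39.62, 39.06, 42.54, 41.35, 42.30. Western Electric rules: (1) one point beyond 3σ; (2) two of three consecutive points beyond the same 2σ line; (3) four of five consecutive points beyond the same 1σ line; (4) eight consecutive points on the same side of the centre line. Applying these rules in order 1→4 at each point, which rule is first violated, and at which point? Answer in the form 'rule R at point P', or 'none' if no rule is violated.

rule 3 at point 11

Zone of each point (C = within 1σ̂, B = 1σ̂–2σ̂, A = 2σ̂–3σ̂, * = beyond 3σ̂; sign = side of CL): 1:+C, 2:+C, 3:+C, 4:-C, 5:-C, 6:-C, 7:+C, 8:-B, 9:-B, 10:-A, 11:-B, 12:-C, 13:-C, 14:+C, 15:+C, 16:+C
Rule 3 (four of five consecutive points beyond the same 1σ limit) is satisfied at point 11.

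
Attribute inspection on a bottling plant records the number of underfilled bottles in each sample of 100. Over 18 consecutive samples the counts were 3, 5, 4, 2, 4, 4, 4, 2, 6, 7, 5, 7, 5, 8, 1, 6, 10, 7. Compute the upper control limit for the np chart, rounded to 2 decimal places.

p̄ = Σdᵢ / (k·n) = 90 / (18 × 100) = 0.05000
UCL = np̄ + 3·√(np̄(1−p̄)) = 5.0000 + 3 × √(5.0000×0.95000) = 5.0000 + 3 × 2.1794 = 11.5383

11.54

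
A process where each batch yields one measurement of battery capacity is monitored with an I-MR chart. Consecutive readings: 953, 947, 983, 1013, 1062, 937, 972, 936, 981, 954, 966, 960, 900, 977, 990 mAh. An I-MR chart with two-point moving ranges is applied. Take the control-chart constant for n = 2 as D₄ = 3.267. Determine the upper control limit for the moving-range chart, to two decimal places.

129.98

Moving ranges: 6, 36, 30, 49, 125, 35, 36, 45, 27, 12, 6, 60, 77, 13; M̄R̄ = 557.0000 / 14 = 39.7857
UCL_MR = D₄·M̄R̄ = 3.267 × 39.7857 = 129.9799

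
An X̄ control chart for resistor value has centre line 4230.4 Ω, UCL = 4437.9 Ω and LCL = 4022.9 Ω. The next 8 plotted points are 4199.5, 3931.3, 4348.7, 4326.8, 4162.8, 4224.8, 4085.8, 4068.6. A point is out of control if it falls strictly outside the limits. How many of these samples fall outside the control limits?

Compare each point to [4022.9, 4437.9]: sample 2 = 3931.3 < LCL.

1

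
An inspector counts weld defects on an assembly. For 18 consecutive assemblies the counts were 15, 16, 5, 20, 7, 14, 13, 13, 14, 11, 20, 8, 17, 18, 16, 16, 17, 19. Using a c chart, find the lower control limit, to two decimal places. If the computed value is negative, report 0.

3.01

c̄ = (15 + 16 + 5 + 20 + 7 + 14 + 13 + 13 + 14 + 11 + 20 + 8 + 17 + 18 + 16 + 16 + 17 + 19) / 18 = 259 / 18 = 14.3889
LCL = c̄ − 3√c̄ = 14.3889 − 3 × 3.7933 = 3.0091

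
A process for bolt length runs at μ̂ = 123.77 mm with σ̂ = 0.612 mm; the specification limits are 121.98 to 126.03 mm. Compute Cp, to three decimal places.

1.103

Cp = (USL − LSL) / (6σ̂) = (126.03 − 121.98) / (6 × 0.612) = 4.0500 / 3.6720 = 1.1029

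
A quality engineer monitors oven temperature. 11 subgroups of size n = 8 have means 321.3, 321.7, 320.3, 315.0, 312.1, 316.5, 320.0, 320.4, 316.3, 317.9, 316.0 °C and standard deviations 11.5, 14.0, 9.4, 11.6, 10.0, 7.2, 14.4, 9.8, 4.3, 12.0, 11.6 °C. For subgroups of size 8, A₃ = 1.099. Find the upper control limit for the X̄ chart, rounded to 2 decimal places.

329.52

X̄̄ = (321.3 + 321.7 + 320.3 + 315.0 + 312.1 + 316.5 + 320.0 + 320.4 + 316.3 + 317.9 + 316.0) / 11 = 317.9545
s̄ = (11.5 + 14.0 + 9.4 + 11.6 + 10.0 + 7.2 + 14.4 + 9.8 + 4.3 + 12.0 + 11.6) / 11 = 10.5273
UCL = X̄̄ + A₃·s̄ = 317.9545 + 1.099 × 10.5273 = 329.5240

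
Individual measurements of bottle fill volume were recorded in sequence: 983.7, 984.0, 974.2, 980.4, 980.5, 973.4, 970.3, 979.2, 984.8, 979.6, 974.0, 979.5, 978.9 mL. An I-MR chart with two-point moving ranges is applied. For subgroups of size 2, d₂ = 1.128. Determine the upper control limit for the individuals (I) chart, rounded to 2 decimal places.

X̄ = (983.7 + 984.0 + 974.2 + 980.4 + 980.5 + 973.4 + 970.3 + 979.2 + 984.8 + 979.6 + 974.0 + 979.5 + 978.9) / 13 = 978.6538
Moving ranges: 0.3, 9.8, 6.2, 0.1, 7.1, 3.1, 8.9, 5.6, 5.2, 5.6, 5.5, 0.6; M̄R̄ = 58.0000 / 12 = 4.8333
UCL = X̄ + 3·M̄R̄/d₂ = 978.6538 + 3 × 4.8333 / 1.128 = 991.5085

991.51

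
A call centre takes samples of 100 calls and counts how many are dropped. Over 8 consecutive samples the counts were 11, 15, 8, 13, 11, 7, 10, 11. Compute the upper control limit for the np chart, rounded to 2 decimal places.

p̄ = Σdᵢ / (k·n) = 86 / (8 × 100) = 0.10750
UCL = np̄ + 3·√(np̄(1−p̄)) = 10.7500 + 3 × √(10.7500×0.89250) = 10.7500 + 3 × 3.0975 = 20.0424

20.04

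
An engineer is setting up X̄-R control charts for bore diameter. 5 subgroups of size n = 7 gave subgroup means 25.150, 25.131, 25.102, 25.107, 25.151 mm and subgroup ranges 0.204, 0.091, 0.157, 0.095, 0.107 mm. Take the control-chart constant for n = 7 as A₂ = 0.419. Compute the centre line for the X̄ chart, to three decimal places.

25.128

X̄̄ = (25.150 + 25.131 + 25.102 + 25.107 + 25.151) / 5 = 125.6410 / 5 = 25.1282
CL = X̄̄ = 25.1282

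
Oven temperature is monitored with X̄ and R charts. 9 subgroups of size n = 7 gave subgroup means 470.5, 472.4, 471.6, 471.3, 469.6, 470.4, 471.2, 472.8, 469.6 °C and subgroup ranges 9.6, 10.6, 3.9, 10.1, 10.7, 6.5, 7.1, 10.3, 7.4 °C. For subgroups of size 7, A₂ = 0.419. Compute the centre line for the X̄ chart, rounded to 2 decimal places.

471.04

X̄̄ = (470.5 + 472.4 + 471.6 + 471.3 + 469.6 + 470.4 + 471.2 + 472.8 + 469.6) / 9 = 4239.4000 / 9 = 471.0444
CL = X̄̄ = 471.0444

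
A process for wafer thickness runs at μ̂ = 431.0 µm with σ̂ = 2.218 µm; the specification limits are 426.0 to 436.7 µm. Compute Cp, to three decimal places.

0.804

Cp = (USL − LSL) / (6σ̂) = (436.7 − 426.0) / (6 × 2.218) = 10.7000 / 13.3080 = 0.8040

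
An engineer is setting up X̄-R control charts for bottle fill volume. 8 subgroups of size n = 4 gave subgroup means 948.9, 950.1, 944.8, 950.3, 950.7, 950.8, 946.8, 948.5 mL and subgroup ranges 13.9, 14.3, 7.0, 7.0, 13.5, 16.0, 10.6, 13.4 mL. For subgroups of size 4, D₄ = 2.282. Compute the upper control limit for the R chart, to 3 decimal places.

27.298

R̄ = (13.9 + 14.3 + 7.0 + 7.0 + 13.5 + 16.0 + 10.6 + 13.4) / 8 = 95.7000 / 8 = 11.9625
UCL_R = D₄·R̄ = 2.282 × 11.9625 = 27.2984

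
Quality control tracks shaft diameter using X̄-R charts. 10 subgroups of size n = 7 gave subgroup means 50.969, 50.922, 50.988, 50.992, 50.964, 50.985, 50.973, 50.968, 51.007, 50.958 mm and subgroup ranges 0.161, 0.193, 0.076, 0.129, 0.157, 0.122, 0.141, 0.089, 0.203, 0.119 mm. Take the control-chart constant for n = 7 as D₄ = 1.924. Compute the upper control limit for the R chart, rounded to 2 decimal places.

0.27

R̄ = (0.161 + 0.193 + 0.076 + 0.129 + 0.157 + 0.122 + 0.141 + 0.089 + 0.203 + 0.119) / 10 = 1.3900 / 10 = 0.1390
UCL_R = D₄·R̄ = 1.924 × 0.1390 = 0.2674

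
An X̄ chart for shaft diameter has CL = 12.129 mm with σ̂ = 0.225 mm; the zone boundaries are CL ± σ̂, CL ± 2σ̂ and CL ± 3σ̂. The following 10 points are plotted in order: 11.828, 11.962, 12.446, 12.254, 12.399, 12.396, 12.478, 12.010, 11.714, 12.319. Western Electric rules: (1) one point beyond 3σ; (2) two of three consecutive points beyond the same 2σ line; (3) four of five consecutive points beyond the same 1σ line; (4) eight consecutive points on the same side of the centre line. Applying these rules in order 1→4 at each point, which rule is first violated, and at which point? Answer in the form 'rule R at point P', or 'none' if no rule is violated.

Zone of each point (C = within 1σ̂, B = 1σ̂–2σ̂, A = 2σ̂–3σ̂, * = beyond 3σ̂; sign = side of CL): 1:-B, 2:-C, 3:+B, 4:+C, 5:+B, 6:+B, 7:+B, 8:-C, 9:-B, 10:+C
Rule 3 (four of five consecutive points beyond the same 1σ limit) is satisfied at point 7.

rule 3 at point 7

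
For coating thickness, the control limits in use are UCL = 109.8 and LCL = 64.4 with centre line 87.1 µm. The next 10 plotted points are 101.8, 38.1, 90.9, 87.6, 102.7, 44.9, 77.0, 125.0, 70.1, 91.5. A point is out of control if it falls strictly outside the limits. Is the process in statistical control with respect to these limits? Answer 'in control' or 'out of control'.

out of control

Compare each point to [64.4, 109.8]: sample 2 = 38.1 < LCL; sample 6 = 44.9 < LCL; sample 8 = 125.0 > UCL.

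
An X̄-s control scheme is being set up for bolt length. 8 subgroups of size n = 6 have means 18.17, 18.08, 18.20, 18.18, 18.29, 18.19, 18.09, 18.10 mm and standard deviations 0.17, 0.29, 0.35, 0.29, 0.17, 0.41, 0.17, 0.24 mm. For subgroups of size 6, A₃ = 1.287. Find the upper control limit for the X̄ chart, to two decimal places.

18.50

X̄̄ = (18.17 + 18.08 + 18.20 + 18.18 + 18.29 + 18.19 + 18.09 + 18.10) / 8 = 18.1625
s̄ = (0.17 + 0.29 + 0.35 + 0.29 + 0.17 + 0.41 + 0.17 + 0.24) / 8 = 0.2612
UCL = X̄̄ + A₃·s̄ = 18.1625 + 1.287 × 0.2612 = 18.4987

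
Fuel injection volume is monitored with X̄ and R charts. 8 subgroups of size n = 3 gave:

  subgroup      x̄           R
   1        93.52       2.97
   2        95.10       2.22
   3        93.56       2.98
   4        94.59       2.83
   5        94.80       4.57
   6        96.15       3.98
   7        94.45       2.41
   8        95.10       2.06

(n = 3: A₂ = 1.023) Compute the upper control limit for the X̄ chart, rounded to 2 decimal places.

97.73

X̄̄ = (93.52 + 95.10 + 93.56 + 94.59 + 94.80 + 96.15 + 94.45 + 95.10) / 8 = 757.2700 / 8 = 94.6587
R̄ = (2.97 + 2.22 + 2.98 + 2.83 + 4.57 + 3.98 + 2.41 + 2.06) / 8 = 24.0200 / 8 = 3.0025
UCL = X̄̄ + A₂·R̄ = 94.6587 + 1.023 × 3.0025 = 97.7303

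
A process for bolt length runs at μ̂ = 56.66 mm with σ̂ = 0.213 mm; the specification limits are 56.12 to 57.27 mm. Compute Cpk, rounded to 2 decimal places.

0.85

Cpu = (USL − μ̂) / (3σ̂) = (57.27 − 56.66) / (3 × 0.213) = 0.9546; Cpl = (μ̂ − LSL) / (3σ̂) = (56.66 − 56.12) / (3 × 0.213) = 0.8451; Cpk = min(Cpu, Cpl) = 0.8451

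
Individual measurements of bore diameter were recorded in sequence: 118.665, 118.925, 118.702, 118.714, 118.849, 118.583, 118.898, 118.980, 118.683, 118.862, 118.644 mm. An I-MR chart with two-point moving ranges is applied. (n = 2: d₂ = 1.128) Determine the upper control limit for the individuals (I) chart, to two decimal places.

X̄ = (118.665 + 118.925 + 118.702 + 118.714 + 118.849 + 118.583 + 118.898 + 118.980 + 118.683 + 118.862 + 118.644) / 11 = 118.7732
Moving ranges: 0.260, 0.223, 0.012, 0.135, 0.266, 0.315, 0.082, 0.297, 0.179, 0.218; M̄R̄ = 1.9870 / 10 = 0.1987
UCL = X̄ + 3·M̄R̄/d₂ = 118.7732 + 3 × 0.1987 / 1.128 = 119.3016

119.30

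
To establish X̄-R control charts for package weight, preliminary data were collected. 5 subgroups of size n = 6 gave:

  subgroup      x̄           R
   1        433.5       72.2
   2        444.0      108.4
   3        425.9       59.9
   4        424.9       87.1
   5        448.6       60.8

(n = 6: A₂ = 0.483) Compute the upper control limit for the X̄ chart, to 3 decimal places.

472.899

X̄̄ = (433.5 + 444.0 + 425.9 + 424.9 + 448.6) / 5 = 2176.9000 / 5 = 435.3800
R̄ = (72.2 + 108.4 + 59.9 + 87.1 + 60.8) / 5 = 388.4000 / 5 = 77.6800
UCL = X̄̄ + A₂·R̄ = 435.3800 + 0.483 × 77.6800 = 472.8994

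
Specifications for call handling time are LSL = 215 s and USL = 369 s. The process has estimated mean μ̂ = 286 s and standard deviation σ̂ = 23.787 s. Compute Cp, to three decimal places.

Cp = (USL − LSL) / (6σ̂) = (369 − 215) / (6 × 23.787) = 154.0000 / 142.7220 = 1.0790

1.079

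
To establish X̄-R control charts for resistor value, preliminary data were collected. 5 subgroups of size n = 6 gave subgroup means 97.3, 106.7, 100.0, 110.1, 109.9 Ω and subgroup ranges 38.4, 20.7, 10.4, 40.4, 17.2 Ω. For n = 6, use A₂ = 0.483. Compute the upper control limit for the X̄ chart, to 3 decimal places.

117.078

X̄̄ = (97.3 + 106.7 + 100.0 + 110.1 + 109.9) / 5 = 524.0000 / 5 = 104.8000
R̄ = (38.4 + 20.7 + 10.4 + 40.4 + 17.2) / 5 = 127.1000 / 5 = 25.4200
UCL = X̄̄ + A₂·R̄ = 104.8000 + 0.483 × 25.4200 = 117.0779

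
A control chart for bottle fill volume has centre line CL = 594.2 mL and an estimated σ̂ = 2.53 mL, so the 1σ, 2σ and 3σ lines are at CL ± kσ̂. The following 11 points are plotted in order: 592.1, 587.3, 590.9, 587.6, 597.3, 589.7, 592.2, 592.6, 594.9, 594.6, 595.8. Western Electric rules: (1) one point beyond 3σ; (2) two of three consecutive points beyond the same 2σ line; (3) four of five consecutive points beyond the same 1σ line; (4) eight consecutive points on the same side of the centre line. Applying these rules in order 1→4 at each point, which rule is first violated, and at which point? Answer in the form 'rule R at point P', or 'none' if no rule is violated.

Zone of each point (C = within 1σ̂, B = 1σ̂–2σ̂, A = 2σ̂–3σ̂, * = beyond 3σ̂; sign = side of CL): 1:-C, 2:-A, 3:-B, 4:-A, 5:+B, 6:-B, 7:-C, 8:-C, 9:+C, 10:+C, 11:+C
Rule 2 (two of three consecutive points beyond the same 2σ limit) is satisfied at point 4.

rule 2 at point 4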